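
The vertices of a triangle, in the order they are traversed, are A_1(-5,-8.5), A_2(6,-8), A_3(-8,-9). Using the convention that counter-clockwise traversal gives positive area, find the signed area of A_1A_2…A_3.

-2

Apply the shoelace (surveyor's) formula: 2A = Σ (x_i·y_{i+1} − x_{i+1}·y_i), indices taken mod 3.
Σ = (91) + (-118) + (23) = -4
Signed area = Σ/2 = -2 (negative ⇒ clockwise traversal).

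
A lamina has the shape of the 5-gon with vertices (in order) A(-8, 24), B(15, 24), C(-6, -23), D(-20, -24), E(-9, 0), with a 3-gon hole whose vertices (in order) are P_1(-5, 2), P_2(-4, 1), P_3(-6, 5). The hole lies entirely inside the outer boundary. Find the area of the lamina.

Outer boundary:
Apply the shoelace (surveyor's) formula: 2A = Σ (x_i·y_{i+1} − x_{i+1}·y_i), indices taken mod 5.
Σ = (-552) + (-201) + (-316) + (-216) + (-216) = -1501
Area = |Σ|/2 = 750.5.
Hole:
Σ = (3) + (-14) + (13) = 2
Area = |Σ|/2 = 1.
Net area = 750.5 − 1 = 749.5.

749.5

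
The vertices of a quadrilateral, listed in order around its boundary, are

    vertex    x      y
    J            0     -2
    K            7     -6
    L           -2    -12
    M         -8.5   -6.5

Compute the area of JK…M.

77

Cross-terms: 14, -96, -89, 17  ⇒  Σ = -154
Area = |Σ|/2 = 77.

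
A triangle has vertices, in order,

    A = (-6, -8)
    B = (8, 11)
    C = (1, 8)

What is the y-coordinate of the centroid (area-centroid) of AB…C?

11/3

Apply Gauss's area formula. First the cross-terms c_i = x_i·y_{i+1} − x_{i+1}·y_i:
  -2, 53, 40  ⇒  2A = 91, A = 45.5.
Then Σ (y_i + y_{i+1})·c_i = 1001, so ȳ = 1001 / (6·45.5) = 11/3.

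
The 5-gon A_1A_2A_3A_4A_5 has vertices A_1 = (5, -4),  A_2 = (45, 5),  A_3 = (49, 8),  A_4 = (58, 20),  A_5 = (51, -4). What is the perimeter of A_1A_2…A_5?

132

|A_1A_2| = √((40)² + (9)²) = √1681 = 41
|A_2A_3| = √((4)² + (3)²) = √25 = 5
|A_3A_4| = √((9)² + (12)²) = √225 = 15
|A_4A_5| = √((-7)² + (-24)²) = √625 = 25
|A_5A_1| = √((-46)² + (0)²) = √2116 = 46
Perimeter = 41 + 5 + 15 + 25 + 46 = 132.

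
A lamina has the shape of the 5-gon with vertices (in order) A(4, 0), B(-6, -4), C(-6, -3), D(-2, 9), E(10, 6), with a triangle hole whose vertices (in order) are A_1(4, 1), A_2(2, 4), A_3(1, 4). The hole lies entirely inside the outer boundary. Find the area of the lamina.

Outer boundary:
Apply the shoelace formula: 2A = Σ (x_i·y_{i+1} − x_{i+1}·y_i), indices taken mod 5.
Cross-terms: -16, -6, -60, -102, -24  ⇒  Σ = -208
Area = |Σ|/2 = 104.
Hole:
Σ = (14) + (4) + (-15) = 3
Area = |Σ|/2 = 1.5.
Net area = 104 − 1.5 = 102.5.

102.5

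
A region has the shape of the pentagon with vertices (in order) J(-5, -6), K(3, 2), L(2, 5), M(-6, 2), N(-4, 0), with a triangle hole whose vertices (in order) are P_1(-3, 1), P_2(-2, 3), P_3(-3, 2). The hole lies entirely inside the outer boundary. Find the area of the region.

Outer boundary:
J→K: (-5)(2) − (3)(-6) = 8
K→L: (3)(5) − (2)(2) = 11
L→M: (2)(2) − (-6)(5) = 34
M→N: (-6)(0) − (-4)(2) = 8
N→J: (-4)(-6) − (-5)(0) = 24
Σ = 85
Area = |Σ|/2 = 42.5.
Hole:
Apply the shoelace (surveyor's) formula: 2A = Σ (x_i·y_{i+1} − x_{i+1}·y_i), indices taken mod 3.
Cross-terms: -7, 5, 3  ⇒  Σ = 1
Area = |Σ|/2 = 0.5.
Net area = 42.5 − 0.5 = 42.

42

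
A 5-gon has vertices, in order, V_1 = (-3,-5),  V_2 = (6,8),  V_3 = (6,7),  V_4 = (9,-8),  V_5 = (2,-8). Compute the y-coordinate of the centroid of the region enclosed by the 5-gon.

-153/67

Apply the shoelace (surveyor's) formula. First the cross-terms c_i = x_i·y_{i+1} − x_{i+1}·y_i:
  6, -6, -111, -56, -34  ⇒  2A = -201, A = -100.5.
Then Σ (y_i + y_{i+1})·c_i = 1377, so ȳ = 1377 / (6·(-100.5)) = -153/67.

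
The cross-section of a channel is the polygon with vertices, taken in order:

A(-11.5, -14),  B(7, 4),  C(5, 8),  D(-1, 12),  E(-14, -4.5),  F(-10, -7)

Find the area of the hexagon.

220.5

Σ = (52) + (36) + (68) + (172.5) + (53) + (59.5) = 441
Area = |Σ|/2 = 220.5.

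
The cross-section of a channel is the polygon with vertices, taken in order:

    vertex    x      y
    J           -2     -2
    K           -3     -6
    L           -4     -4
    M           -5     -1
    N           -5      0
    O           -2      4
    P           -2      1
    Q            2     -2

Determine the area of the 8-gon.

Apply the shoelace (surveyor's) formula: 2A = Σ (x_i·y_{i+1} − x_{i+1}·y_i), indices taken mod 8.
Σ = (6) + (-12) + (-16) + (-5) + (-20) + (6) + (2) + (-8) = -47
Area = |Σ|/2 = 23.5.

23.5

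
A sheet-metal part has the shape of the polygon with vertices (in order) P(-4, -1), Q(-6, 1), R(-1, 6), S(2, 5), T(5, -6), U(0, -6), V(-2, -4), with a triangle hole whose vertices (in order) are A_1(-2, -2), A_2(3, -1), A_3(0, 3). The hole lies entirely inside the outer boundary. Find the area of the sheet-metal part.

66

Outer boundary:
Σ = (-10) + (-35) + (-17) + (-37) + (-30) + (-12) + (-14) = -155
Area = |Σ|/2 = 77.5.
Hole:
Cross-terms: 8, 9, 6  ⇒  Σ = 23
Area = |Σ|/2 = 11.5.
Net area = 77.5 − 11.5 = 66.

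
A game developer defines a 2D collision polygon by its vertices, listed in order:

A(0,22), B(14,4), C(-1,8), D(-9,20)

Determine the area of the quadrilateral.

Apply the shoelace formula: 2A = Σ (x_i·y_{i+1} − x_{i+1}·y_i), indices taken mod 4.
Cross-terms: -308, 116, 52, -198  ⇒  Σ = -338
Area = |Σ|/2 = 169.

169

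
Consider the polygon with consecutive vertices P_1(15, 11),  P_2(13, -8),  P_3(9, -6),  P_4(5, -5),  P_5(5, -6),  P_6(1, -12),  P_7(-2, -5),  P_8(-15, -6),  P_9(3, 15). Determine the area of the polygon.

Apply Gauss's area formula: 2A = Σ (x_i·y_{i+1} − x_{i+1}·y_i), indices taken mod 9.
Cross-terms: -263, -6, -15, -5, -54, -29, -63, -207, -192  ⇒  Σ = -834
Area = |Σ|/2 = 417.

417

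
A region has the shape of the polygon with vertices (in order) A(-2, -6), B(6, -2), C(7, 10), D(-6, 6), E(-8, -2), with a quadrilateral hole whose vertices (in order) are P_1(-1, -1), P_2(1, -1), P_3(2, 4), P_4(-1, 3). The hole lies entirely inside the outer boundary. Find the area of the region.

149

Outer boundary:
Σ = (40) + (74) + (102) + (60) + (44) = 320
Area = |Σ|/2 = 160.
Hole:
Apply the surveyor's formula: 2A = Σ (x_i·y_{i+1} − x_{i+1}·y_i), indices taken mod 4.
Σ = (2) + (6) + (10) + (4) = 22
Area = |Σ|/2 = 11.
Net area = 160 − 11 = 149.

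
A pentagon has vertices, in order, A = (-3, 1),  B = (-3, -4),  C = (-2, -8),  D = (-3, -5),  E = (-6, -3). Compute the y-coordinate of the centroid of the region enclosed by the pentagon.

-143/57

Apply the shoelace formula. First the cross-terms c_i = x_i·y_{i+1} − x_{i+1}·y_i:
  15, 16, -14, -21, -15  ⇒  2A = -19, A = -9.5.
Then Σ (y_i + y_{i+1})·c_i = 143, so ȳ = 143 / (6·(-9.5)) = -143/57.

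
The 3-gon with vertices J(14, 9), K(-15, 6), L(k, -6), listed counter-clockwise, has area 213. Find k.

11

The doubled signed area Σ (x_i y_{i+1} − x_{i+1} y_i) is linear in k.
With k=0 it equals 393; the coefficient of k is 3 (from the two edges through L).
So 3·k + 393 = 2·213 = 426 ⇒ k = 11.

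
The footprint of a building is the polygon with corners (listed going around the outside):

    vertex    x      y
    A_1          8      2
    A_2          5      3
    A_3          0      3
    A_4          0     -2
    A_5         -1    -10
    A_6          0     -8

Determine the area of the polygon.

Apply the surveyor's formula: 2A = Σ (x_i·y_{i+1} − x_{i+1}·y_i), indices taken mod 6.
Σ = (14) + (15) + (0) + (-2) + (8) + (64) = 99
Area = |Σ|/2 = 49.5.

49.5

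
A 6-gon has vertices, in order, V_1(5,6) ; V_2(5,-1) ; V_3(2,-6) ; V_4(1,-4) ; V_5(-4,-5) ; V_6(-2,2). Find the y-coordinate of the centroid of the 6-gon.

-2/7

Apply Gauss's area formula. First the cross-terms c_i = x_i·y_{i+1} − x_{i+1}·y_i:
  -35, -28, -2, -21, -18, -22  ⇒  2A = -126, A = -63.
Then Σ (y_i + y_{i+1})·c_i = 108, so ȳ = 108 / (6·(-63)) = -2/7.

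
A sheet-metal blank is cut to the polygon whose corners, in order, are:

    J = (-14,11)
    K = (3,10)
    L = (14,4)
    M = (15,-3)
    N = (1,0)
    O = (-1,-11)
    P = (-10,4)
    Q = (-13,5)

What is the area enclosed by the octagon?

298

Apply the shoelace (surveyor's) formula: 2A = Σ (x_i·y_{i+1} − x_{i+1}·y_i), indices taken mod 8.
Σ = (-173) + (-128) + (-102) + (3) + (-11) + (-114) + (2) + (-73) = -596
Area = |Σ|/2 = 298.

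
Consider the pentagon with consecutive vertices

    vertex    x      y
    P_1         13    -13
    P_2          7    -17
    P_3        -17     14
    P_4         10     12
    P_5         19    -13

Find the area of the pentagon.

Cross-terms: -130, -191, -344, -358, -78  ⇒  Σ = -1101
Area = |Σ|/2 = 550.5.

550.5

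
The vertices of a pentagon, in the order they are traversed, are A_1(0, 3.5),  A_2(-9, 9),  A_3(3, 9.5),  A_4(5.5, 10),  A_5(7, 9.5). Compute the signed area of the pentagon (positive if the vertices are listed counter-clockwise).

Cross-terms: 31.5, -112.5, -22.25, -17.75, 24.5  ⇒  Σ = -96.5
Signed area = Σ/2 = -48.25 (negative ⇒ clockwise traversal).

-48.25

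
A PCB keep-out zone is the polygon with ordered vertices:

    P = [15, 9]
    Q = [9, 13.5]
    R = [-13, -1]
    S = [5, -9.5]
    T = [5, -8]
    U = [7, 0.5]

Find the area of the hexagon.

269

Apply Gauss's area formula: 2A = Σ (x_i·y_{i+1} − x_{i+1}·y_i), indices taken mod 6.
Cross-terms: 121.5, 166.5, 128.5, 7.5, 58.5, 55.5  ⇒  Σ = 538
Area = |Σ|/2 = 269.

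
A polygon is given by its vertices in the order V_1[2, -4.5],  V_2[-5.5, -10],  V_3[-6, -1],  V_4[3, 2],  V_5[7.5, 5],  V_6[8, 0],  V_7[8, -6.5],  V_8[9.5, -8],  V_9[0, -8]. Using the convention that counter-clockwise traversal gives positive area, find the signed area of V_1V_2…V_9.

-131.25

Apply the surveyor's formula: 2A = Σ (x_i·y_{i+1} − x_{i+1}·y_i), indices taken mod 9.
Σ = (-44.75) + (-54.5) + (-9) + (0) + (-40) + (-52) + (-2.25) + (-76) + (16) = -262.5
Signed area = Σ/2 = -131.25 (negative ⇒ clockwise traversal).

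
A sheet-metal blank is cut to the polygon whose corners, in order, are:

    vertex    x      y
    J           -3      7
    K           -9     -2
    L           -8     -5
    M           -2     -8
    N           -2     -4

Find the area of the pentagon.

J→K: (-3)(-2) − (-9)(7) = 69
K→L: (-9)(-5) − (-8)(-2) = 29
L→M: (-8)(-8) − (-2)(-5) = 54
M→N: (-2)(-4) − (-2)(-8) = -8
N→J: (-2)(7) − (-3)(-4) = -26
Σ = 118
Area = |Σ|/2 = 59.

59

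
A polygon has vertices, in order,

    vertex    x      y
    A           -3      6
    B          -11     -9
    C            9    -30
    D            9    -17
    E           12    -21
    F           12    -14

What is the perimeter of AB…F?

|AB| = √((-8)² + (-15)²) = √289 = 17
|BC| = √((20)² + (-21)²) = √841 = 29
|CD| = √((0)² + (13)²) = √169 = 13
|DE| = √((3)² + (-4)²) = √25 = 5
|EF| = √((0)² + (7)²) = √49 = 7
|FA| = √((-15)² + (20)²) = √625 = 25
Perimeter = 17 + 29 + 13 + 5 + 7 + 25 = 96.

96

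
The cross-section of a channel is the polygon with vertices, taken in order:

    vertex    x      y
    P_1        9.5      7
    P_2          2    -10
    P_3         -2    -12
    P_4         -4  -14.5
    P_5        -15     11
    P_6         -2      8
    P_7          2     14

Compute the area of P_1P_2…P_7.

Apply the shoelace formula: 2A = Σ (x_i·y_{i+1} − x_{i+1}·y_i), indices taken mod 7.
Σ = (-109) + (-44) + (-19) + (-261.5) + (-98) + (-44) + (-119) = -694.5
Area = |Σ|/2 = 347.25.

347.25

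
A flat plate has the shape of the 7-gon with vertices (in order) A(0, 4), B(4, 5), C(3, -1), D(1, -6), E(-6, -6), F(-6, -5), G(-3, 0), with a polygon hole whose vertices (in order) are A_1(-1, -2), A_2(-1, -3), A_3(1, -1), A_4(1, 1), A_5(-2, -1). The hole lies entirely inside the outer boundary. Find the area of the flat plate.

58

Outer boundary:
Apply Gauss's area formula: 2A = Σ (x_i·y_{i+1} − x_{i+1}·y_i), indices taken mod 7.
A→B: (0)(5) − (4)(4) = -16
B→C: (4)(-1) − (3)(5) = -19
C→D: (3)(-6) − (1)(-1) = -17
D→E: (1)(-6) − (-6)(-6) = -42
E→F: (-6)(-5) − (-6)(-6) = -6
F→G: (-6)(0) − (-3)(-5) = -15
G→A: (-3)(4) − (0)(0) = -12
Σ = -127
Area = |Σ|/2 = 63.5.
Hole:
Apply the shoelace formula: 2A = Σ (x_i·y_{i+1} − x_{i+1}·y_i), indices taken mod 5.
A_1→A_2: (-1)(-3) − (-1)(-2) = 1
A_2→A_3: (-1)(-1) − (1)(-3) = 4
A_3→A_4: (1)(1) − (1)(-1) = 2
A_4→A_5: (1)(-1) − (-2)(1) = 1
A_5→A_1: (-2)(-2) − (-1)(-1) = 3
Σ = 11
Area = |Σ|/2 = 5.5.
Net area = 63.5 − 5.5 = 58.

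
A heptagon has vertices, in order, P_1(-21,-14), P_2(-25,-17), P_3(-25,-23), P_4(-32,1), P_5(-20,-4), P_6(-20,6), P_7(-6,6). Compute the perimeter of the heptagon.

98

|P_1P_2| = √((-4)² + (-3)²) = √25 = 5
|P_2P_3| = √((0)² + (-6)²) = √36 = 6
|P_3P_4| = √((-7)² + (24)²) = √625 = 25
|P_4P_5| = √((12)² + (-5)²) = √169 = 13
|P_5P_6| = √((0)² + (10)²) = √100 = 10
|P_6P_7| = √((14)² + (0)²) = √196 = 14
|P_7P_1| = √((-15)² + (-20)²) = √625 = 25
Perimeter = 5 + 6 + 25 + 13 + 10 + 14 + 25 = 98.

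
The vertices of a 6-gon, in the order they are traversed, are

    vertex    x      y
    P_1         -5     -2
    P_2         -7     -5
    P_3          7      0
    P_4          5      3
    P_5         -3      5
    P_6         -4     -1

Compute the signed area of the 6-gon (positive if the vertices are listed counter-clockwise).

P_1→P_2: (-5)(-5) − (-7)(-2) = 11
P_2→P_3: (-7)(0) − (7)(-5) = 35
P_3→P_4: (7)(3) − (5)(0) = 21
P_4→P_5: (5)(5) − (-3)(3) = 34
P_5→P_6: (-3)(-1) − (-4)(5) = 23
P_6→P_1: (-4)(-2) − (-5)(-1) = 3
Σ = 127
Signed area = Σ/2 = 63.5 (positive ⇒ counter-clockwise traversal).

63.5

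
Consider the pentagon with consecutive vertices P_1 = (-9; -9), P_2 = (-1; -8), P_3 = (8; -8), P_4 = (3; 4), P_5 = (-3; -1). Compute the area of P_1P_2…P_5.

Apply the shoelace formula: 2A = Σ (x_i·y_{i+1} − x_{i+1}·y_i), indices taken mod 5.
Σ = (63) + (72) + (56) + (9) + (18) = 218
Area = |Σ|/2 = 109.

109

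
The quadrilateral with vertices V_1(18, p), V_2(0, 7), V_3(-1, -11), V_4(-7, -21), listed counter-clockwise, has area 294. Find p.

Write out the shoelace sum; only the two edges meeting at V_1 involve p:
2·Area = [((-7)·p − 18·(-21)) + (18·7 − 0·p)] + -49
       = -7·p + 455 = 588
⇒ p = -19.

-19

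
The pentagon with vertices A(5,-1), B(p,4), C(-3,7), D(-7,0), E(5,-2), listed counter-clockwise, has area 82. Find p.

8

Write out the shoelace sum; only the two edges meeting at B involve p:
2·Area = [(5·4 − p·(-1)) + (p·7 − (-3)·4)] + 68
       = 8·p + 100 = 164
⇒ p = 8.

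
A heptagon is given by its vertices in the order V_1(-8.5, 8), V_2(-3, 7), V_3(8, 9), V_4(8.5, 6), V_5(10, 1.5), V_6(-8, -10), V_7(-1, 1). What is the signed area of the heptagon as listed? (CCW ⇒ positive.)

V_1→V_2: (-8.5)(7) − (-3)(8) = -35.5
V_2→V_3: (-3)(9) − (8)(7) = -83
V_3→V_4: (8)(6) − (8.5)(9) = -28.5
V_4→V_5: (8.5)(1.5) − (10)(6) = -47.25
V_5→V_6: (10)(-10) − (-8)(1.5) = -88
V_6→V_7: (-8)(1) − (-1)(-10) = -18
V_7→V_1: (-1)(8) − (-8.5)(1) = 0.5
Σ = -299.75
Signed area = Σ/2 = -149.875 (negative ⇒ clockwise traversal).

-149.875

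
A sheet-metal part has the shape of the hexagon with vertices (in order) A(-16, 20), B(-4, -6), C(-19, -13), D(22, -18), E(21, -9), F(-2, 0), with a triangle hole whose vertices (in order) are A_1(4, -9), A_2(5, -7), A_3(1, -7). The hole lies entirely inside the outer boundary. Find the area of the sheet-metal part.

428

Outer boundary:
Apply the surveyor's formula: 2A = Σ (x_i·y_{i+1} − x_{i+1}·y_i), indices taken mod 6.
A→B: (-16)(-6) − (-4)(20) = 176
B→C: (-4)(-13) − (-19)(-6) = -62
C→D: (-19)(-18) − (22)(-13) = 628
D→E: (22)(-9) − (21)(-18) = 180
E→F: (21)(0) − (-2)(-9) = -18
F→A: (-2)(20) − (-16)(0) = -40
Σ = 864
Area = |Σ|/2 = 432.
Hole:
Apply the shoelace (surveyor's) formula: 2A = Σ (x_i·y_{i+1} − x_{i+1}·y_i), indices taken mod 3.
Σ = (17) + (-28) + (19) = 8
Area = |Σ|/2 = 4.
Net area = 432 − 4 = 428.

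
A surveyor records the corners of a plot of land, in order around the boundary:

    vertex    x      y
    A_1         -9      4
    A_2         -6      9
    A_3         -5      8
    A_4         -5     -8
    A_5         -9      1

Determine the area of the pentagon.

42

Σ = (-57) + (-3) + (80) + (-77) + (-27) = -84
Area = |Σ|/2 = 42.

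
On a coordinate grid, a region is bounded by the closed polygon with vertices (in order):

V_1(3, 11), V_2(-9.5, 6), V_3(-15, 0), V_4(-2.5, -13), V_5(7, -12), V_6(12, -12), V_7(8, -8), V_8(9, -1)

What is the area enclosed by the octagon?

377.25

Apply the shoelace formula: 2A = Σ (x_i·y_{i+1} − x_{i+1}·y_i), indices taken mod 8.
V_1→V_2: (3)(6) − (-9.5)(11) = 122.5
V_2→V_3: (-9.5)(0) − (-15)(6) = 90
V_3→V_4: (-15)(-13) − (-2.5)(0) = 195
V_4→V_5: (-2.5)(-12) − (7)(-13) = 121
V_5→V_6: (7)(-12) − (12)(-12) = 60
V_6→V_7: (12)(-8) − (8)(-12) = 0
V_7→V_8: (8)(-1) − (9)(-8) = 64
V_8→V_1: (9)(11) − (3)(-1) = 102
Σ = 754.5
Area = |Σ|/2 = 377.25.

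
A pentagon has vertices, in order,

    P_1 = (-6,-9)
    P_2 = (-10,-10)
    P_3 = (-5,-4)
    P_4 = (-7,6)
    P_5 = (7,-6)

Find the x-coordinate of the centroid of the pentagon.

-409/197

Apply Gauss's area formula. First the cross-terms c_i = x_i·y_{i+1} − x_{i+1}·y_i:
  -30, -10, -58, 0, -99  ⇒  2A = -197, A = -98.5.
Then Σ (x_i + x_{i+1})·c_i = 1227, so x̄ = 1227 / (6·(-98.5)) = -409/197.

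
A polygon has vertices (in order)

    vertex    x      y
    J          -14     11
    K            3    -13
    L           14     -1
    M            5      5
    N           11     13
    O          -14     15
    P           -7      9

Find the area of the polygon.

Apply the shoelace formula: 2A = Σ (x_i·y_{i+1} − x_{i+1}·y_i), indices taken mod 7.
Cross-terms: 149, 179, 75, 10, 347, -21, 49  ⇒  Σ = 788
Area = |Σ|/2 = 394.

394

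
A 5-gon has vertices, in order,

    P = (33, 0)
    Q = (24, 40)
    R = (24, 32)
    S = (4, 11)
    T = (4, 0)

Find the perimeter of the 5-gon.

118

|PQ| = √((-9)² + (40)²) = √1681 = 41
|QR| = √((0)² + (-8)²) = √64 = 8
|RS| = √((-20)² + (-21)²) = √841 = 29
|ST| = √((0)² + (-11)²) = √121 = 11
|TP| = √((29)² + (0)²) = √841 = 29
Perimeter = 41 + 8 + 29 + 11 + 29 = 118.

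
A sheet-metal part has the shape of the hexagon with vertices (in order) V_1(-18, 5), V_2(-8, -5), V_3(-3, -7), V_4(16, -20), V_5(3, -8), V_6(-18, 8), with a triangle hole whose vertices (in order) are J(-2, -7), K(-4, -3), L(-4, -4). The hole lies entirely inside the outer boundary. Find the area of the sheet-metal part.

103.5

Outer boundary:
Apply the shoelace formula: 2A = Σ (x_i·y_{i+1} − x_{i+1}·y_i), indices taken mod 6.
V_1→V_2: (-18)(-5) − (-8)(5) = 130
V_2→V_3: (-8)(-7) − (-3)(-5) = 41
V_3→V_4: (-3)(-20) − (16)(-7) = 172
V_4→V_5: (16)(-8) − (3)(-20) = -68
V_5→V_6: (3)(8) − (-18)(-8) = -120
V_6→V_1: (-18)(5) − (-18)(8) = 54
Σ = 209
Area = |Σ|/2 = 104.5.
Hole:
Σ = (-22) + (4) + (20) = 2
Area = |Σ|/2 = 1.
Net area = 104.5 − 1 = 103.5.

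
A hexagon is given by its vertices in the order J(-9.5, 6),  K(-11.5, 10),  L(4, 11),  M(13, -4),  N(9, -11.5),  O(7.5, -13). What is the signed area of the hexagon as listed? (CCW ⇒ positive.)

-287.125

Apply Gauss's area formula: 2A = Σ (x_i·y_{i+1} − x_{i+1}·y_i), indices taken mod 6.
Σ = (-26) + (-166.5) + (-159) + (-113.5) + (-30.75) + (-78.5) = -574.25
Signed area = Σ/2 = -287.125 (negative ⇒ clockwise traversal).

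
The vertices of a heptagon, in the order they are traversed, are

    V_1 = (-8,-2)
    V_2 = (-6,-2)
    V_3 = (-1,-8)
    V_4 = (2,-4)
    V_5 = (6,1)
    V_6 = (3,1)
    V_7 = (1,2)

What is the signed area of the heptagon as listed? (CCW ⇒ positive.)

59

Apply Gauss's area formula: 2A = Σ (x_i·y_{i+1} − x_{i+1}·y_i), indices taken mod 7.
Σ = (4) + (46) + (20) + (26) + (3) + (5) + (14) = 118
Signed area = Σ/2 = 59 (positive ⇒ counter-clockwise traversal).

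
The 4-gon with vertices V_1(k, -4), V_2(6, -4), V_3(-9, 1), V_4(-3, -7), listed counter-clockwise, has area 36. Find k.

Write out the shoelace sum; only the two edges meeting at V_1 involve k:
2·Area = [((-3)·(-4) − k·(-7)) + (k·(-4) − 6·(-4))] + 36
       = 3·k + 72 = 72
⇒ k = 0.

0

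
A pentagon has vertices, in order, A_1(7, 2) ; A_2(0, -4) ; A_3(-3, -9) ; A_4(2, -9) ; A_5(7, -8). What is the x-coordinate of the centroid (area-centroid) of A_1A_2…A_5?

Apply Gauss's area formula. First the cross-terms c_i = x_i·y_{i+1} − x_{i+1}·y_i:
  -28, -12, 45, 47, 70  ⇒  2A = 122, A = 61.
Then Σ (x_i + x_{i+1})·c_i = 1198, so x̄ = 1198 / (6·61) = 599/183.

599/183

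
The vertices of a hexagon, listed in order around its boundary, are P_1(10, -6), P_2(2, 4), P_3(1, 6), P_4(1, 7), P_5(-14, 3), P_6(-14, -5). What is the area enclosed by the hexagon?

204

Apply the shoelace (surveyor's) formula: 2A = Σ (x_i·y_{i+1} − x_{i+1}·y_i), indices taken mod 6.
P_1→P_2: (10)(4) − (2)(-6) = 52
P_2→P_3: (2)(6) − (1)(4) = 8
P_3→P_4: (1)(7) − (1)(6) = 1
P_4→P_5: (1)(3) − (-14)(7) = 101
P_5→P_6: (-14)(-5) − (-14)(3) = 112
P_6→P_1: (-14)(-6) − (10)(-5) = 134
Σ = 408
Area = |Σ|/2 = 204.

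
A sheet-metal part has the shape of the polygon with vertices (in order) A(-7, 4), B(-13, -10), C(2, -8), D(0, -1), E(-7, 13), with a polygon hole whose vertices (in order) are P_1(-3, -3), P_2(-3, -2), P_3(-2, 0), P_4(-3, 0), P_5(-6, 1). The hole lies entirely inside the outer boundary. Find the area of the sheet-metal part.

144.5

Outer boundary:
Apply Gauss's area formula: 2A = Σ (x_i·y_{i+1} − x_{i+1}·y_i), indices taken mod 5.
Σ = (122) + (124) + (-2) + (-7) + (63) = 300
Area = |Σ|/2 = 150.
Hole:
Σ = (-3) + (-4) + (0) + (-3) + (21) = 11
Area = |Σ|/2 = 5.5.
Net area = 150 − 5.5 = 144.5.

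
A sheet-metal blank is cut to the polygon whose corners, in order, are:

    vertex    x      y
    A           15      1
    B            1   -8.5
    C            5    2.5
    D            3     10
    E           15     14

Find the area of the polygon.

Apply the surveyor's formula: 2A = Σ (x_i·y_{i+1} − x_{i+1}·y_i), indices taken mod 5.
Cross-terms: -128.5, 45, 42.5, -108, -195  ⇒  Σ = -344
Area = |Σ|/2 = 172.

172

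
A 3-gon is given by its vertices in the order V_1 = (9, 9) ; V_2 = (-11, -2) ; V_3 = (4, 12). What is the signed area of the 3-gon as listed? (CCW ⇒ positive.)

Apply the shoelace (surveyor's) formula: 2A = Σ (x_i·y_{i+1} − x_{i+1}·y_i), indices taken mod 3.
Cross-terms: 81, -124, -72  ⇒  Σ = -115
Signed area = Σ/2 = -57.5 (negative ⇒ clockwise traversal).

-57.5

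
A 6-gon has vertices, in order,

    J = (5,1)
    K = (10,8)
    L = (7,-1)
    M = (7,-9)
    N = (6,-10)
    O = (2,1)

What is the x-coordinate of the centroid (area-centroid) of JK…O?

1477/255

Apply the shoelace (surveyor's) formula. First the cross-terms c_i = x_i·y_{i+1} − x_{i+1}·y_i:
  30, -66, -56, -16, 26, -3  ⇒  2A = -85, A = -42.5.
Then Σ (x_i + x_{i+1})·c_i = -1477, so x̄ = -1477 / (6·(-42.5)) = 1477/255.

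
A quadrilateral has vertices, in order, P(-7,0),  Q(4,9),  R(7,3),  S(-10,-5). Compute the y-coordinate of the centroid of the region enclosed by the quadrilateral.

Apply Gauss's area formula. First the cross-terms c_i = x_i·y_{i+1} − x_{i+1}·y_i:
  -63, -51, -5, -35  ⇒  2A = -154, A = -77.
Then Σ (y_i + y_{i+1})·c_i = -994, so ȳ = -994 / (6·(-77)) = 71/33.

71/33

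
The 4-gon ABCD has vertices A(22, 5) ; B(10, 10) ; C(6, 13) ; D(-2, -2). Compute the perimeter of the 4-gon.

|AB| = √((-12)² + (5)²) = √169 = 13
|BC| = √((-4)² + (3)²) = √25 = 5
|CD| = √((-8)² + (-15)²) = √289 = 17
|DA| = √((24)² + (7)²) = √625 = 25
Perimeter = 13 + 5 + 17 + 25 = 60.

60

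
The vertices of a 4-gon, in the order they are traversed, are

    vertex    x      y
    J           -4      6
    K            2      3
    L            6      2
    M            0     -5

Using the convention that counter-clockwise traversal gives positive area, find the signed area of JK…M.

-44

Apply the surveyor's formula: 2A = Σ (x_i·y_{i+1} − x_{i+1}·y_i), indices taken mod 4.
J→K: (-4)(3) − (2)(6) = -24
K→L: (2)(2) − (6)(3) = -14
L→M: (6)(-5) − (0)(2) = -30
M→J: (0)(6) − (-4)(-5) = -20
Σ = -88
Signed area = Σ/2 = -44 (negative ⇒ clockwise traversal).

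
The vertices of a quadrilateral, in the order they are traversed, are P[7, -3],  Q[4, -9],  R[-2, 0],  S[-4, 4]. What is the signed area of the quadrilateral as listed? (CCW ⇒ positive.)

-46.5

Apply the shoelace (surveyor's) formula: 2A = Σ (x_i·y_{i+1} − x_{i+1}·y_i), indices taken mod 4.
Σ = (-51) + (-18) + (-8) + (-16) = -93
Signed area = Σ/2 = -46.5 (negative ⇒ clockwise traversal).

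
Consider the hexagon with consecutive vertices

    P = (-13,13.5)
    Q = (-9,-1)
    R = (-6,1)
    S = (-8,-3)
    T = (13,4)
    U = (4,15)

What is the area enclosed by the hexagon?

290.25

Cross-terms: 134.5, -15, 26, 7, 179, 249  ⇒  Σ = 580.5
Area = |Σ|/2 = 290.25.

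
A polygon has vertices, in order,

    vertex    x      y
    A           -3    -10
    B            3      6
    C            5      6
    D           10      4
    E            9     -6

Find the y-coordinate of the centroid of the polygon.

Apply Gauss's area formula. First the cross-terms c_i = x_i·y_{i+1} − x_{i+1}·y_i:
  12, -12, -40, -96, -108  ⇒  2A = -244, A = -122.
Then Σ (y_i + y_{i+1})·c_i = 1328, so ȳ = 1328 / (6·(-122)) = -332/183.

-332/183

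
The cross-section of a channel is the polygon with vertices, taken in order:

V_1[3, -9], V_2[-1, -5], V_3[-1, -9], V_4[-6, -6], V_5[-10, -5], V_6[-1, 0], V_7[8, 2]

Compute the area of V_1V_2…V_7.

Cross-terms: -24, 4, -48, -30, -5, -2, -78  ⇒  Σ = -183
Area = |Σ|/2 = 91.5.

91.5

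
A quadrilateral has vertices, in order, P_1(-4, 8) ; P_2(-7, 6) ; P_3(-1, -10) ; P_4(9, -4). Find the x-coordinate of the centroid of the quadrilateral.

4/43

Apply the shoelace formula. First the cross-terms c_i = x_i·y_{i+1} − x_{i+1}·y_i:
  32, 76, 94, 56  ⇒  2A = 258, A = 129.
Then Σ (x_i + x_{i+1})·c_i = 72, so x̄ = 72 / (6·129) = 4/43.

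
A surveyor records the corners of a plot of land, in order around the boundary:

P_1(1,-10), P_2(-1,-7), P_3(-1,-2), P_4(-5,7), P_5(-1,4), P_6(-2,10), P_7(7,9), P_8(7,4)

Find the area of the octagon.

125.5

Σ = (-17) + (-5) + (-17) + (-13) + (-2) + (-88) + (-35) + (-74) = -251
Area = |Σ|/2 = 125.5.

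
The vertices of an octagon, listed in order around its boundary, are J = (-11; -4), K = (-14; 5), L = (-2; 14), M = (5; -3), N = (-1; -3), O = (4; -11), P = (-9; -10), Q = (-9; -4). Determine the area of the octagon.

278.5

Apply the shoelace formula: 2A = Σ (x_i·y_{i+1} − x_{i+1}·y_i), indices taken mod 8.
J→K: (-11)(5) − (-14)(-4) = -111
K→L: (-14)(14) − (-2)(5) = -186
L→M: (-2)(-3) − (5)(14) = -64
M→N: (5)(-3) − (-1)(-3) = -18
N→O: (-1)(-11) − (4)(-3) = 23
O→P: (4)(-10) − (-9)(-11) = -139
P→Q: (-9)(-4) − (-9)(-10) = -54
Q→J: (-9)(-4) − (-11)(-4) = -8
Σ = -557
Area = |Σ|/2 = 278.5.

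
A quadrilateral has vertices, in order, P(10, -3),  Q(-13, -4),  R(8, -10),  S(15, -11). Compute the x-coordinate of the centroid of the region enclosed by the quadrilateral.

59/15

Apply the shoelace (surveyor's) formula. First the cross-terms c_i = x_i·y_{i+1} − x_{i+1}·y_i:
  -79, 162, 62, 65  ⇒  2A = 210, A = 105.
Then Σ (x_i + x_{i+1})·c_i = 2478, so x̄ = 2478 / (6·105) = 59/15.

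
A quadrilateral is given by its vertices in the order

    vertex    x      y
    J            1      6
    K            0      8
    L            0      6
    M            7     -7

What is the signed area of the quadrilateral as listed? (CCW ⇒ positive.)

7.5

Apply the shoelace formula: 2A = Σ (x_i·y_{i+1} − x_{i+1}·y_i), indices taken mod 4.
Σ = (8) + (0) + (-42) + (49) = 15
Signed area = Σ/2 = 7.5 (positive ⇒ counter-clockwise traversal).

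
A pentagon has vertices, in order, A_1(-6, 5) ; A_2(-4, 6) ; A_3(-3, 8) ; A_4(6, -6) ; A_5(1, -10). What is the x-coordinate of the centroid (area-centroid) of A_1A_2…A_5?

-5/39

Apply Gauss's area formula. First the cross-terms c_i = x_i·y_{i+1} − x_{i+1}·y_i:
  -16, -14, -30, -54, -55  ⇒  2A = -169, A = -84.5.
Then Σ (x_i + x_{i+1})·c_i = 65, so x̄ = 65 / (6·(-84.5)) = -5/39.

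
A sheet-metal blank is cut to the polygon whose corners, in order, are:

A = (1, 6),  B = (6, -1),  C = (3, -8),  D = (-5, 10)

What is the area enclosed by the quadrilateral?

66

Apply the shoelace (surveyor's) formula: 2A = Σ (x_i·y_{i+1} − x_{i+1}·y_i), indices taken mod 4.
Cross-terms: -37, -45, -10, -40  ⇒  Σ = -132
Area = |Σ|/2 = 66.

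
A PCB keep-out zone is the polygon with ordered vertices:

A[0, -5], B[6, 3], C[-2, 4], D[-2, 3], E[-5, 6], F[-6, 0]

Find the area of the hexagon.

Apply the shoelace formula: 2A = Σ (x_i·y_{i+1} − x_{i+1}·y_i), indices taken mod 6.
Σ = (30) + (30) + (2) + (3) + (36) + (30) = 131
Area = |Σ|/2 = 65.5.

65.5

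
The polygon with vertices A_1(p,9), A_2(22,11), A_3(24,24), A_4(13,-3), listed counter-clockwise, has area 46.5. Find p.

Write out the shoelace sum; only the two edges meeting at A_1 involve p:
2·Area = [(13·9 − p·(-3)) + (p·11 − 22·9)] + -120
       = 14·p + -201 = 93
⇒ p = 21.

21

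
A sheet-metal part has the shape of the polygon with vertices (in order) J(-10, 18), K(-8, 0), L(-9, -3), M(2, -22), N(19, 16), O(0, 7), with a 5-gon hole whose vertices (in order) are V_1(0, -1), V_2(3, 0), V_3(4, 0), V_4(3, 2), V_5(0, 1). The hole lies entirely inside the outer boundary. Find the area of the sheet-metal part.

Outer boundary:
Apply the shoelace formula: 2A = Σ (x_i·y_{i+1} − x_{i+1}·y_i), indices taken mod 6.
Σ = (144) + (24) + (204) + (450) + (133) + (70) = 1025
Area = |Σ|/2 = 512.5.
Hole:
Σ = (3) + (0) + (8) + (3) + (0) = 14
Area = |Σ|/2 = 7.
Net area = 512.5 − 7 = 505.5.

505.5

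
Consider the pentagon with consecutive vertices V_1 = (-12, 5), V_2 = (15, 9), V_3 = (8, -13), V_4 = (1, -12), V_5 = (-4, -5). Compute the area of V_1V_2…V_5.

Cross-terms: -183, -267, -83, -53, -80  ⇒  Σ = -666
Area = |Σ|/2 = 333.

333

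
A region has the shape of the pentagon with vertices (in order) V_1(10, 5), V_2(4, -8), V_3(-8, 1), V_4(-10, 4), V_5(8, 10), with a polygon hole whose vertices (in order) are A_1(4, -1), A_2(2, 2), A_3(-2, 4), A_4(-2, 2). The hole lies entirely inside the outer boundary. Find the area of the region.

Outer boundary:
Apply the shoelace formula: 2A = Σ (x_i·y_{i+1} − x_{i+1}·y_i), indices taken mod 5.
Σ = (-100) + (-60) + (-22) + (-132) + (-60) = -374
Area = |Σ|/2 = 187.
Hole:
Apply the surveyor's formula: 2A = Σ (x_i·y_{i+1} − x_{i+1}·y_i), indices taken mod 4.
Cross-terms: 10, 12, 4, -6  ⇒  Σ = 20
Area = |Σ|/2 = 10.
Net area = 187 − 10 = 177.

177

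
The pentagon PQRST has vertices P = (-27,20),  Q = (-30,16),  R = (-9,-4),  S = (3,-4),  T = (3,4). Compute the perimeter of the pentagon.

88

|PQ| = √((-3)² + (-4)²) = √25 = 5
|QR| = √((21)² + (-20)²) = √841 = 29
|RS| = √((12)² + (0)²) = √144 = 12
|ST| = √((0)² + (8)²) = √64 = 8
|TP| = √((-30)² + (16)²) = √1156 = 34
Perimeter = 5 + 29 + 12 + 8 + 34 = 88.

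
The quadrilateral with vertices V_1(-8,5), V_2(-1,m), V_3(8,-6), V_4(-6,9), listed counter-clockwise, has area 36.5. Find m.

The doubled signed area Σ (x_i y_{i+1} − x_{i+1} y_i) is linear in m.
With m=0 it equals 89; the coefficient of m is -16 (from the two edges through V_2).
So -16·m + 89 = 2·36.5 = 73 ⇒ m = 1.

1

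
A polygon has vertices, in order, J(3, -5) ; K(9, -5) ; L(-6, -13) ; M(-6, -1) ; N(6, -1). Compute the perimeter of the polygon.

|JK| = √((6)² + (0)²) = √36 = 6
|KL| = √((-15)² + (-8)²) = √289 = 17
|LM| = √((0)² + (12)²) = √144 = 12
|MN| = √((12)² + (0)²) = √144 = 12
|NJ| = √((-3)² + (-4)²) = √25 = 5
Perimeter = 6 + 17 + 12 + 12 + 5 = 52.

52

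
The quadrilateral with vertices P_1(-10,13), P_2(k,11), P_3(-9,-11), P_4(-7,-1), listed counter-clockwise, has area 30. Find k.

-10

The doubled signed area Σ (x_i y_{i+1} − x_{i+1} y_i) is linear in k.
With k=0 it equals -180; the coefficient of k is -24 (from the two edges through P_2).
So -24·k + -180 = 2·30 = 60 ⇒ k = -10.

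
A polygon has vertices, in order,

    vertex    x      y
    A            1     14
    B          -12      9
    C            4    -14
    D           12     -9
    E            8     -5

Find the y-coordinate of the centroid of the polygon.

14/19

Apply the shoelace (surveyor's) formula. First the cross-terms c_i = x_i·y_{i+1} − x_{i+1}·y_i:
  177, 132, 132, 12, 117  ⇒  2A = 570, A = 285.
Then Σ (y_i + y_{i+1})·c_i = 1260, so ȳ = 1260 / (6·285) = 14/19.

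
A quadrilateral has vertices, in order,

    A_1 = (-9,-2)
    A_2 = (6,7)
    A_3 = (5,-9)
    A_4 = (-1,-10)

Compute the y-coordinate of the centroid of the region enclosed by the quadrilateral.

Apply Gauss's area formula. First the cross-terms c_i = x_i·y_{i+1} − x_{i+1}·y_i:
  -51, -89, -59, -88  ⇒  2A = -287, A = -143.5.
Then Σ (y_i + y_{i+1})·c_i = 2100, so ȳ = 2100 / (6·(-143.5)) = -100/41.

-100/41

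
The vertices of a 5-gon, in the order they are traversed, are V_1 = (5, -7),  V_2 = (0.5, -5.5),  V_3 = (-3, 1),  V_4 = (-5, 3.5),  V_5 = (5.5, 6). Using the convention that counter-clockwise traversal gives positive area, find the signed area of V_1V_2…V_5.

-81.625

Apply Gauss's area formula: 2A = Σ (x_i·y_{i+1} − x_{i+1}·y_i), indices taken mod 5.
Σ = (-24) + (-16) + (-5.5) + (-49.25) + (-68.5) = -163.25
Signed area = Σ/2 = -81.625 (negative ⇒ clockwise traversal).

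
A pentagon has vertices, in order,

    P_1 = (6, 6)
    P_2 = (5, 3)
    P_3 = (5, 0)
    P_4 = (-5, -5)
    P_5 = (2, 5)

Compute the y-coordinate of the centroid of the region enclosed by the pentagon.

226/255

Apply the shoelace (surveyor's) formula. First the cross-terms c_i = x_i·y_{i+1} − x_{i+1}·y_i:
  -12, -15, -25, -15, -18  ⇒  2A = -85, A = -42.5.
Then Σ (y_i + y_{i+1})·c_i = -226, so ȳ = -226 / (6·(-42.5)) = 226/255.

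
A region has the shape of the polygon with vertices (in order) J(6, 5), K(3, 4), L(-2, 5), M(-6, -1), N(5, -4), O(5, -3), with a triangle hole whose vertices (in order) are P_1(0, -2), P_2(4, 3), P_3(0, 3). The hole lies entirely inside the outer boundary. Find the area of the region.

60.5

Outer boundary:
Apply the shoelace (surveyor's) formula: 2A = Σ (x_i·y_{i+1} − x_{i+1}·y_i), indices taken mod 6.
Σ = (9) + (23) + (32) + (29) + (5) + (43) = 141
Area = |Σ|/2 = 70.5.
Hole:
Apply the shoelace (surveyor's) formula: 2A = Σ (x_i·y_{i+1} − x_{i+1}·y_i), indices taken mod 3.
Σ = (8) + (12) + (0) = 20
Area = |Σ|/2 = 10.
Net area = 70.5 − 10 = 60.5.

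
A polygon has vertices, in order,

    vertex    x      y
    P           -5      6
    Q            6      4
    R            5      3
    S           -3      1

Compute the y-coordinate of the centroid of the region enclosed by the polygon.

203/57

Apply the surveyor's formula. First the cross-terms c_i = x_i·y_{i+1} − x_{i+1}·y_i:
  -56, -2, 14, -13  ⇒  2A = -57, A = -28.5.
Then Σ (y_i + y_{i+1})·c_i = -609, so ȳ = -609 / (6·(-28.5)) = 203/57.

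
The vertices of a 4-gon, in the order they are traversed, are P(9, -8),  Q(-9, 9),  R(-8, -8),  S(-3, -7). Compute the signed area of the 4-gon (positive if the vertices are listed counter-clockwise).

Apply the shoelace formula: 2A = Σ (x_i·y_{i+1} − x_{i+1}·y_i), indices taken mod 4.
Cross-terms: 9, 144, 32, 87  ⇒  Σ = 272
Signed area = Σ/2 = 136 (positive ⇒ counter-clockwise traversal).

136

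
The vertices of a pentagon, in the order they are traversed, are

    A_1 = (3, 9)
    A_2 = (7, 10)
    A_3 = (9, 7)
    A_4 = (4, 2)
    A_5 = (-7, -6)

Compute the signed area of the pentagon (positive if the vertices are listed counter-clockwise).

Apply the shoelace (surveyor's) formula: 2A = Σ (x_i·y_{i+1} − x_{i+1}·y_i), indices taken mod 5.
A_1→A_2: (3)(10) − (7)(9) = -33
A_2→A_3: (7)(7) − (9)(10) = -41
A_3→A_4: (9)(2) − (4)(7) = -10
A_4→A_5: (4)(-6) − (-7)(2) = -10
A_5→A_1: (-7)(9) − (3)(-6) = -45
Σ = -139
Signed area = Σ/2 = -69.5 (negative ⇒ clockwise traversal).

-69.5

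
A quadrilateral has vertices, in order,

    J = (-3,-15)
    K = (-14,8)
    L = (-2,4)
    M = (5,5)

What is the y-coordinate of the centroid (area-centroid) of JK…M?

Apply Gauss's area formula. First the cross-terms c_i = x_i·y_{i+1} − x_{i+1}·y_i:
  -234, -40, -30, -60  ⇒  2A = -364, A = -182.
Then Σ (y_i + y_{i+1})·c_i = 1488, so ȳ = 1488 / (6·(-182)) = -124/91.

-124/91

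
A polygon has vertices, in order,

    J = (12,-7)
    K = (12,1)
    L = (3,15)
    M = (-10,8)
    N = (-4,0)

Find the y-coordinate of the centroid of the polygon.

Apply Gauss's area formula. First the cross-terms c_i = x_i·y_{i+1} − x_{i+1}·y_i:
  96, 177, 174, 32, 28  ⇒  2A = 507, A = 253.5.
Then Σ (y_i + y_{i+1})·c_i = 6318, so ȳ = 6318 / (6·253.5) = 54/13.

54/13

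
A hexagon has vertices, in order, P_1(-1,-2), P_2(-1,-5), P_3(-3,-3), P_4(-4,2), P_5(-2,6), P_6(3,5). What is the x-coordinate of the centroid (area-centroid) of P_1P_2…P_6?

Apply the surveyor's formula. First the cross-terms c_i = x_i·y_{i+1} − x_{i+1}·y_i:
  3, -12, -18, -20, -28, -1  ⇒  2A = -76, A = -38.
Then Σ (x_i + x_{i+1})·c_i = 258, so x̄ = 258 / (6·(-38)) = -43/38.

-43/38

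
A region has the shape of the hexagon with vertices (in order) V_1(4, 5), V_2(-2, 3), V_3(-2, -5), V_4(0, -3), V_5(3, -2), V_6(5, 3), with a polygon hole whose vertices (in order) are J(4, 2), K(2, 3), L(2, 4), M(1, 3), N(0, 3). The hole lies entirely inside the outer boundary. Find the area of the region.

Outer boundary:
Apply Gauss's area formula: 2A = Σ (x_i·y_{i+1} − x_{i+1}·y_i), indices taken mod 6.
Σ = (22) + (16) + (6) + (9) + (19) + (13) = 85
Area = |Σ|/2 = 42.5.
Hole:
Apply the surveyor's formula: 2A = Σ (x_i·y_{i+1} − x_{i+1}·y_i), indices taken mod 5.
Σ = (8) + (2) + (2) + (3) + (-12) = 3
Area = |Σ|/2 = 1.5.
Net area = 42.5 − 1.5 = 41.

41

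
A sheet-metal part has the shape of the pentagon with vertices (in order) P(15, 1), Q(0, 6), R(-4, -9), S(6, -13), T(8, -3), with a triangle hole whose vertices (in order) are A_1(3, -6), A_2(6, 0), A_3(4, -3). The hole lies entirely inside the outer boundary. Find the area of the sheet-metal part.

178

Outer boundary:
Apply the shoelace formula: 2A = Σ (x_i·y_{i+1} − x_{i+1}·y_i), indices taken mod 5.
Cross-terms: 90, 24, 106, 86, 53  ⇒  Σ = 359
Area = |Σ|/2 = 179.5.
Hole:
Apply the shoelace (surveyor's) formula: 2A = Σ (x_i·y_{i+1} − x_{i+1}·y_i), indices taken mod 3.
A_1→A_2: (3)(0) − (6)(-6) = 36
A_2→A_3: (6)(-3) − (4)(0) = -18
A_3→A_1: (4)(-6) − (3)(-3) = -15
Σ = 3
Area = |Σ|/2 = 1.5.
Net area = 179.5 − 1.5 = 178.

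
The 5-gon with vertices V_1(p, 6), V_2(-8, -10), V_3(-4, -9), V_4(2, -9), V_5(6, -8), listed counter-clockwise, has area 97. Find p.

7

The doubled signed area Σ (x_i y_{i+1} − x_{i+1} y_i) is linear in p.
With p=0 it equals 208; the coefficient of p is -2 (from the two edges through V_1).
So -2·p + 208 = 2·97 = 194 ⇒ p = 7.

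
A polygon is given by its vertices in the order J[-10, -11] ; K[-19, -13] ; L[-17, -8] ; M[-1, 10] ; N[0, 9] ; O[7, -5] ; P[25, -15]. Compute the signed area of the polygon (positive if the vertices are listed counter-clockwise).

Apply the surveyor's formula: 2A = Σ (x_i·y_{i+1} − x_{i+1}·y_i), indices taken mod 7.
Σ = (-79) + (-69) + (-178) + (-9) + (-63) + (20) + (-425) = -803
Signed area = Σ/2 = -401.5 (negative ⇒ clockwise traversal).

-401.5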